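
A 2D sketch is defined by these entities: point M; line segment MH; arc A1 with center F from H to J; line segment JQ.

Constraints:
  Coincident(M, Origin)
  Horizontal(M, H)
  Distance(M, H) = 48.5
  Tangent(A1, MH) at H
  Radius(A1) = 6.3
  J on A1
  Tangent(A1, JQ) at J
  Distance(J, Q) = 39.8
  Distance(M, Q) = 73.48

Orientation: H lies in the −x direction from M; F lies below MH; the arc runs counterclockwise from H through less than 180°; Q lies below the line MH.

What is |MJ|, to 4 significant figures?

55.09

M is at the origin; M and H share the same y with |MH| = 48.5 and H on the −x side, so H = (-48.50, 0.000). A1 meets MH tangentially, so FH is at right angles to MH, so F = H + (0, -6.3) = (-48.50, -6.300). Since FJ ⟂ JQ (tangency), |FQ| = √(6.3² + 39.8²) = 40.30 regardless of where J sits on A1. So Q lies on both circle(M, 73.48) and circle(F, 40.30); the below-MH intersection is Q = (-57.67, -45.54). J is the foot of the tangent from Q: J = (-54.78, -5.844).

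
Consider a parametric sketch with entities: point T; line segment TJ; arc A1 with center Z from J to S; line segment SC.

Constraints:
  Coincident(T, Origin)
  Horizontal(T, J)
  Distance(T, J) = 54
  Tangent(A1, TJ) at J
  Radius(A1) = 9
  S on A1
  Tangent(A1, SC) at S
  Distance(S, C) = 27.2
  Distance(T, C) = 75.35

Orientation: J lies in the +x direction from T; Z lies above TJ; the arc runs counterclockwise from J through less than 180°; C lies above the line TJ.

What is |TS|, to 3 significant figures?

63.4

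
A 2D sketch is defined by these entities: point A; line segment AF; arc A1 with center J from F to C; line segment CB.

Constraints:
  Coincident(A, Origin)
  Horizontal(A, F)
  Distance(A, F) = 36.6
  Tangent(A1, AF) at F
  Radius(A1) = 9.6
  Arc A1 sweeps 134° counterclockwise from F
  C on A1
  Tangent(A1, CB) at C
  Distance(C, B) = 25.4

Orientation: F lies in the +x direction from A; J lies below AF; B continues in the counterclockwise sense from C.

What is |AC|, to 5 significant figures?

33.859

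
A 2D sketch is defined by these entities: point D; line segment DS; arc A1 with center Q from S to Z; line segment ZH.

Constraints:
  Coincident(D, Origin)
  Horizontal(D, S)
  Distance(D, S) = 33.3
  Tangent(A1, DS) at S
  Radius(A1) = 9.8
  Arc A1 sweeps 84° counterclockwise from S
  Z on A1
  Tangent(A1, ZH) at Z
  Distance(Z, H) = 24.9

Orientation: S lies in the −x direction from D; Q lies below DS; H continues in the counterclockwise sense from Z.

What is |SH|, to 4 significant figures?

35.74

D is at the origin; D and S share the same y with |DS| = 33.3 and S on the −x side, so S = (-33.30, 0.000). A1 meets DS tangentially, so QS is at right angles to DS, so Q = S + (0, -9.8) = (-33.30, -9.800). On A1, S sits at bearing 90° from Q; an 84° counterclockwise sweep puts Z at bearing 174°, so Z = Q + 9.8·(cos 174°, sin 174°) = (-43.05, -8.776). Since A1 is tangent to ZH there, QZ ⟂ ZH, so ZH runs along (−sin 174°, cos 174°); with |ZH| = 24.9, H = (-45.65, -33.54). Then |SH| = |H − S| = 35.74.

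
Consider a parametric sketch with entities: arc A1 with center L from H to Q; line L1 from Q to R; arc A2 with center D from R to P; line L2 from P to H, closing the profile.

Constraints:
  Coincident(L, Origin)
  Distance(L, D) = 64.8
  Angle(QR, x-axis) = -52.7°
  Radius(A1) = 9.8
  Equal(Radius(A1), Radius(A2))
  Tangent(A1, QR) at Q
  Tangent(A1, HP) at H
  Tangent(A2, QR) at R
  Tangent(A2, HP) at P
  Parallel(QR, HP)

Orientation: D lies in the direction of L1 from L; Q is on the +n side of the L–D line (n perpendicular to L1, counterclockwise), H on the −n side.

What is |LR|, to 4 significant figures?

65.54

The slot axis is L1's direction at -52.7°, so u = (cos -52.7°, sin -52.7°) = (0.6060, -0.7955) and n = (−sin -52.7°, cos -52.7°) = (0.7955, 0.6060). L is at the origin and D lies 64.8 along u from L, so D = 64.8·u = (39.27, -51.55). Tangency of A1 to both parallel lines with radius 9.8 puts Q and H at L ± 9.8·n: Q = (7.796, 5.939), H = (-7.796, -5.939). Equal radii place R and P the same way about D: R = D + 9.8·n = (47.06, -45.61), P = D − 9.8·n = (31.47, -57.49). Then |LR| = |R − L| = 65.54.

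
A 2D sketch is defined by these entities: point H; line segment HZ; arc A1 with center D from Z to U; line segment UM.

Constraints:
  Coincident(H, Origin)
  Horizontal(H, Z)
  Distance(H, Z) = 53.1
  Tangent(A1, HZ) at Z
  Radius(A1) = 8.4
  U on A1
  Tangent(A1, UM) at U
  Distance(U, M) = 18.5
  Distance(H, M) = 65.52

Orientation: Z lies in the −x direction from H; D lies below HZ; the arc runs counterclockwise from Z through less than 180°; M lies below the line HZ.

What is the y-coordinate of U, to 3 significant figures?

-9.35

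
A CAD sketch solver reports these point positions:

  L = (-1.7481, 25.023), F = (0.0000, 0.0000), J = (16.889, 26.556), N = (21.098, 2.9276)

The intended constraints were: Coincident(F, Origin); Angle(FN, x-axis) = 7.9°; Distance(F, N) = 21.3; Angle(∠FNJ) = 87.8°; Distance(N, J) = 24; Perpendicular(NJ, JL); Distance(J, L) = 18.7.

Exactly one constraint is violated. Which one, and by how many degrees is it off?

Perpendicular(NJ, JL) — off by 5.40°.

F = (0.00, 0.00) ✓; FN at 7.900° ✓; |FN| = 21.30 ✓; ∠FNJ = 87.80° ✓; |NJ| = 24.00 ✓; ∠(NJ, JL) = 84.60° ✗; |JL| = 18.70 ✓.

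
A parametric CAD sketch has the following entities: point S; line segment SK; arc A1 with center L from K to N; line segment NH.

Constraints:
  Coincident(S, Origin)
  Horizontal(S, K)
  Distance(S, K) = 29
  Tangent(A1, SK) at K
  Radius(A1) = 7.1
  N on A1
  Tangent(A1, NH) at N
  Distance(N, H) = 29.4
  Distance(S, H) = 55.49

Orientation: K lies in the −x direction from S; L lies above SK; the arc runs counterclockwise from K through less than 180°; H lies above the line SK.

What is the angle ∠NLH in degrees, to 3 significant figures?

76.4°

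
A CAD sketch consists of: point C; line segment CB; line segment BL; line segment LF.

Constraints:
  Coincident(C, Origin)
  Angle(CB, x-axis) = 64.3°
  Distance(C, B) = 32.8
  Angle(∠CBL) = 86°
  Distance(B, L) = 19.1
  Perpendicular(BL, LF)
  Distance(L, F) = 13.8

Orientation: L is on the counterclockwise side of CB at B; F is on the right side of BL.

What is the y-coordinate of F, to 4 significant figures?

49.44

C is at the origin; CB runs at 64.3° with length 32.8, so B = 32.8·(cos 64.3°, sin 64.3°) = (14.22, 29.56). ∠CBL = 86.0°, so BL runs at 64.3° + (180° − 86.0°) = 158.3° from the x-axis; with |BL| = 19.1, L = B + 19.1·(cos 158.3°, sin 158.3°) = (-3.522, 36.62). The perpendicularity gives LF at right angles to BL; with |LF| = 13.8 on the right of BL, F = L + 13.8·(0.3697, 0.9291) = (1.580, 49.44). So F.y = 49.44.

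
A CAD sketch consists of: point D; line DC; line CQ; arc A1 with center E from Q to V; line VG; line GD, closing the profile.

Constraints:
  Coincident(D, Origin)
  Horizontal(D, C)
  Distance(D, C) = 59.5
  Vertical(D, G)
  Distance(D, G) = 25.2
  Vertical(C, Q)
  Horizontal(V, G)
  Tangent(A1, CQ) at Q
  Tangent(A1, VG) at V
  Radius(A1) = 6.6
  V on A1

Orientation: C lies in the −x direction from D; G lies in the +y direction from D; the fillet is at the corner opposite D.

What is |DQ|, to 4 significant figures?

62.34

The virtual corner opposite D is at (-59.50, 25.20). Tangency of A1 to CQ means the radius EQ is perpendicular to CQ and the tangent condition forces EV to be normal to VG, with radius 6.6, so the center E sits 6.6 in from both sides at E = (-52.90, 18.60). That places the tangent points at Q = (-59.50, 18.60) on CQ and V = (-52.90, 25.20) on VG. Then |DQ| = |Q − D| = 62.34.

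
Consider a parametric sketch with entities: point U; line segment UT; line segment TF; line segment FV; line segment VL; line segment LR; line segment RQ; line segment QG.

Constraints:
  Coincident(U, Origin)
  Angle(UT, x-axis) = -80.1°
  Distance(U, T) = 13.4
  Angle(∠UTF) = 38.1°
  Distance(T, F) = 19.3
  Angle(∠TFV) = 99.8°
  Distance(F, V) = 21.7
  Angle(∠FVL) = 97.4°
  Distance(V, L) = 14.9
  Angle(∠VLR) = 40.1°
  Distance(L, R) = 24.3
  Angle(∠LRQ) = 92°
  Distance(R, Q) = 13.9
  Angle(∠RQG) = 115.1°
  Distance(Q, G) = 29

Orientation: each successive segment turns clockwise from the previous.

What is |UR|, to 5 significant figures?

11.715

∠FVL = 97.4° gives VL at -24.800° from the x-axis; with |VL| = 14.9, L = (13.050, 11.826). ∠VLR = 40.1° gives LR at -164.70° from the x-axis; with |LR| = 24.3, R = (-10.388, 5.4142). Then |UR| = |R − U| = 11.715.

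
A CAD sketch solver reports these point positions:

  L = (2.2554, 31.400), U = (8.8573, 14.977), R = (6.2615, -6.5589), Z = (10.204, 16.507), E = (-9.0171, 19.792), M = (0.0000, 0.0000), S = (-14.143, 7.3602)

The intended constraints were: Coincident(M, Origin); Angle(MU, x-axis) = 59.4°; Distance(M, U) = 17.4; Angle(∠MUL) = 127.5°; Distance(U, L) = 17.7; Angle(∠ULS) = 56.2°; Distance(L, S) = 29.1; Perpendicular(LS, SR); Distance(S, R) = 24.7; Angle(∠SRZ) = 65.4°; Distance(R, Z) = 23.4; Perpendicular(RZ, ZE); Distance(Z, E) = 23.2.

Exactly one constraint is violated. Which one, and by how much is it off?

Distance(Z, E) = 23.2 — off by 3.70.

M = (0.00, 0.00) ✓; MU at 59.40° ✓; |MU| = 17.40 ✓; ∠MUL = 127.5° ✓; |UL| = 17.70 ✓; ∠ULS = 56.20° ✓; |LS| = 29.10 ✓; ∠(LS, SR) = 90.00° ✓; |SR| = 24.70 ✓; ∠SRZ = 65.40° ✓; |RZ| = 23.40 ✓; ∠(RZ, ZE) = 90.00° ✓; |ZE| = 19.50 ✗.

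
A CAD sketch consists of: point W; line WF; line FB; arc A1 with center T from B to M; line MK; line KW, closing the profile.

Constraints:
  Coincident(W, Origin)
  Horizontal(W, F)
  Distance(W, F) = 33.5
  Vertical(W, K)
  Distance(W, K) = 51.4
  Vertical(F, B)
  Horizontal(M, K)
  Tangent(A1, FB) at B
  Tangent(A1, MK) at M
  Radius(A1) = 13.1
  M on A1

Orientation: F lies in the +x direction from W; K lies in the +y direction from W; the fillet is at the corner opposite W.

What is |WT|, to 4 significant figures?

43.39

W is at the origin; W and F share the same y with |WF| = 33.5 and F on the +x side, so F = (33.50, 0.000). W and K share the same x with |WK| = 51.4 and K on the +y side, so K = (0.000, 51.40). The virtual corner opposite W is at (33.50, 51.40). A1 meets FB tangentially, so TB is at right angles to FB and since A1 is tangent to MK there, TM ⟂ MK, with radius 13.1, so the center T sits 13.1 in from both sides at T = (20.40, 38.30). Then |WT| = |T − W| = 43.39.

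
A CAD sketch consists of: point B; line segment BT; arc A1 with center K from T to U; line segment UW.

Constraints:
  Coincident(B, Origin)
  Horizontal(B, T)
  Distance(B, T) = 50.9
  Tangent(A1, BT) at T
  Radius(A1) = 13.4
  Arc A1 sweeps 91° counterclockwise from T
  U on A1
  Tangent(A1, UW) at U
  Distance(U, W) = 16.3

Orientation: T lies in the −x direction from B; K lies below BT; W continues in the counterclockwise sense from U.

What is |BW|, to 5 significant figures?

70.666

B is at the origin; BT is horizontal with |BT| = 50.9 and T on the −x side, so T = (-50.900, 0.0000). A1 meets BT tangentially, so KT is at right angles to BT, so K = T + (0, -13.4) = (-50.900, -13.400). On A1, T sits at bearing 90° from K; a 91° counterclockwise sweep puts U at bearing 181°, so U = K + 13.4·(cos 181°, sin 181°) = (-64.298, -13.634). Tangency of A1 to UW means the radius KU is perpendicular to UW, so UW runs along (−sin 181°, cos 181°); with |UW| = 16.3, W = (-64.013, -29.931). Then |BW| = |W − B| = 70.666.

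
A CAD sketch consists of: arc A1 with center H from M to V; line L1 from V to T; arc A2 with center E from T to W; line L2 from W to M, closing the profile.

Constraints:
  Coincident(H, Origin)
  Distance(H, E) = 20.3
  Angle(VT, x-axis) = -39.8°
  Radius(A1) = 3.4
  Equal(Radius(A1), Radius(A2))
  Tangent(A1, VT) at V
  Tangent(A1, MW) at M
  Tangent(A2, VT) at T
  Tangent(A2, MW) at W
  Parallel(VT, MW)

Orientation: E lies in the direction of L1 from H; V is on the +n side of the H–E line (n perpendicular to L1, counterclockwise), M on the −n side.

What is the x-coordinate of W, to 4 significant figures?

13.42

The slot axis is L1's direction at -39.8°, so u = (cos -39.8°, sin -39.8°) = (0.7683, -0.6401) and n = (−sin -39.8°, cos -39.8°) = (0.6401, 0.7683). H is at the origin and E lies 20.3 along u from H, so E = 20.3·u = (15.60, -12.99). Tangency of A1 to both parallel lines with radius 3.4 puts V and M at H ± 3.4·n: V = (2.176, 2.612), M = (-2.176, -2.612). Equal radii place T and W the same way about E: T = E + 3.4·n = (17.77, -10.38), W = E − 3.4·n = (13.42, -15.61). So W.x = 13.42.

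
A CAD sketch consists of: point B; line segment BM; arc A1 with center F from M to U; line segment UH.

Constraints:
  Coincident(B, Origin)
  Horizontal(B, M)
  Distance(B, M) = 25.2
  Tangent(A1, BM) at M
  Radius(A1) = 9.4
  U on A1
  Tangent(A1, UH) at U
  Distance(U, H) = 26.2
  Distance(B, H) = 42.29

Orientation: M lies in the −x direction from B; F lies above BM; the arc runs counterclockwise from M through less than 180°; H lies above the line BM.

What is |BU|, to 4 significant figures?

19.44

B is at the origin; BM is horizontal with |BM| = 25.2 and M on the −x side, so M = (-25.20, 0.000). The tangent condition forces FM to be normal to BM, so F = M + (0, 9.4) = (-25.20, 9.400). Since FU ⟂ UH (tangency), |FH| = √(9.4² + 26.2²) = 27.84 regardless of where U sits on A1. So H lies on both circle(B, 42.29) and circle(F, 27.84); the above-BM intersection is H = (-20.71, 36.87). U is the foot of the tangent from H: U = (-15.96, 11.11).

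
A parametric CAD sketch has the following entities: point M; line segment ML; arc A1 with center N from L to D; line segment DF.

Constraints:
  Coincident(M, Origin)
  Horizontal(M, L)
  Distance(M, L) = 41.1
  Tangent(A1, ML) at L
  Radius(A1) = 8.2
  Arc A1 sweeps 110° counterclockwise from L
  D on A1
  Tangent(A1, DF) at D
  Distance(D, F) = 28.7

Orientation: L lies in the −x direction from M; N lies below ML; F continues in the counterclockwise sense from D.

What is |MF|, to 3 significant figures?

54.4

On A1, L sits at bearing 90° from N; a 110° counterclockwise sweep puts D at bearing 200°, so D = N + 8.2·(cos 200°, sin 200°) = (-48.8, -11.0). A1 meets DF tangentially, so ND is at right angles to DF, so DF runs along (−sin 200°, cos 200°); with |DF| = 28.7, F = (-39.0, -38.0). Then |MF| = |F − M| = 54.4.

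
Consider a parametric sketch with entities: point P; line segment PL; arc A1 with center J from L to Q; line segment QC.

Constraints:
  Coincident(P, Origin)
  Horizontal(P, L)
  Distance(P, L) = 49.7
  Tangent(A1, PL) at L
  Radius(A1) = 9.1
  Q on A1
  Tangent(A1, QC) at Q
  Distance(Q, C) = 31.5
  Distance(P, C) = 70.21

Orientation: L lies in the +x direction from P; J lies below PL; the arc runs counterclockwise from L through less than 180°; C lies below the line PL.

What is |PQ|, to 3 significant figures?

43.9

P is at the origin; PL is horizontal with |PL| = 49.7 and L on the +x side, so L = (49.7, 0.00). Tangency of A1 to PL means the radius JL is perpendicular to PL, so J = L + (0, -9.1) = (49.7, -9.10). Since JQ ⟂ QC (tangency), |JC| = √(9.1² + 31.5²) = 32.8 regardless of where Q sits on A1. So C lies on both circle(P, 70.21) and circle(J, 32.8); the below-PL intersection is C = (56.9, -41.1). Q is the foot of the tangent from C: Q = (41.7, -13.5).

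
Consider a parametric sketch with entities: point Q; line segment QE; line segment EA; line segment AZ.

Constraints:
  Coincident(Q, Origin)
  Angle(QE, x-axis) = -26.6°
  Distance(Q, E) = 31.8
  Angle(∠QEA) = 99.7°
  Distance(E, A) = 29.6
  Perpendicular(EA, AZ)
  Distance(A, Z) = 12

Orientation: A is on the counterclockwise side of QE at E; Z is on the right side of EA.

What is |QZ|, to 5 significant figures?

55.686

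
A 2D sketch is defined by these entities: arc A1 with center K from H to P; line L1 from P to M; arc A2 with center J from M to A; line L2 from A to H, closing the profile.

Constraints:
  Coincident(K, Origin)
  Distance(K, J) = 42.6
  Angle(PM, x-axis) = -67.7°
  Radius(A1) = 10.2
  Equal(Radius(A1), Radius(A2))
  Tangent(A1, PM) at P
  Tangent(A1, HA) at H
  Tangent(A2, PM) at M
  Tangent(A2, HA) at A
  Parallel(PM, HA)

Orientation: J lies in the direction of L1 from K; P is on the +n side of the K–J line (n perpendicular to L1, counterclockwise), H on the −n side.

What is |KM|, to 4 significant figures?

43.80

The slot axis is L1's direction at -67.7°, so u = (cos -67.7°, sin -67.7°) = (0.3795, -0.9252) and n = (−sin -67.7°, cos -67.7°) = (0.9252, 0.3795). K is at the origin and J lies 42.6 along u from K, so J = 42.6·u = (16.16, -39.41). Tangency of A1 to both parallel lines with radius 10.2 puts P and H at K ± 10.2·n: P = (9.437, 3.870), H = (-9.437, -3.870). Equal radii place M and A the same way about J: M = J + 10.2·n = (25.60, -35.54), A = J − 10.2·n = (6.728, -43.28). Then |KM| = |M − K| = 43.80.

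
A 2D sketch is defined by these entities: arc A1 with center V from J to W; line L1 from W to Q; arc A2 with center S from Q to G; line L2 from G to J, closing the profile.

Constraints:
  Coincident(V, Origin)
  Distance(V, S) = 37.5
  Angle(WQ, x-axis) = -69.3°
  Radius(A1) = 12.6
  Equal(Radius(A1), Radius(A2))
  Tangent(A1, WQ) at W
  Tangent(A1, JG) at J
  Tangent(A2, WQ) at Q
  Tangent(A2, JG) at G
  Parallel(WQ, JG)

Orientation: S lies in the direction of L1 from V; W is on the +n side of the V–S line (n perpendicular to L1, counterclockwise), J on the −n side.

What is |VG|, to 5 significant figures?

39.560

Tangency of A1 to both parallel lines with radius 12.6 puts W and J at V ± 12.6·n: W = (11.787, 4.4538), J = (-11.787, -4.4538). Equal radii place Q and G the same way about S: Q = S + 12.6·n = (25.042, -30.625), G = S − 12.6·n = (1.4687, -39.533). Then |VG| = |G − V| = 39.560.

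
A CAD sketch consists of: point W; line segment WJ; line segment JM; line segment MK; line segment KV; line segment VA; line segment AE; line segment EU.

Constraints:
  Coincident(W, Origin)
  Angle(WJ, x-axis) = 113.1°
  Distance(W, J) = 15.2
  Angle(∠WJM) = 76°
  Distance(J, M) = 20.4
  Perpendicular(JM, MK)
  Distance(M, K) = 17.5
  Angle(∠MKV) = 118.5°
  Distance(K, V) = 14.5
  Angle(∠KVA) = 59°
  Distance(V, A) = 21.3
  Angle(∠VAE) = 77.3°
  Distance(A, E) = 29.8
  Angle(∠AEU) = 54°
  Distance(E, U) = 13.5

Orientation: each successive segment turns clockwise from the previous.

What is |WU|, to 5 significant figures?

23.610

W is at the origin; WJ runs at 113.1° with length 15.2, so J = (-5.9635, 13.981). ∠WJM = 76.0° gives JM at 9.1000° from the x-axis; with |JM| = 20.4, M = (14.180, 17.208). JM is perpendicular to MK, so MK runs at -80.900°; with |MK| = 17.5, K = (16.947, -0.072030). ∠MKV = 118.5° gives KV at -142.40° from the x-axis; with |KV| = 14.5, V = (5.4593, -8.9191). ∠KVA = 59.0° gives VA at 96.600° from the x-axis; with |VA| = 21.3, A = (3.0111, 12.240). ∠VAE = 77.3° gives AE at -6.1000° from the x-axis; with |AE| = 29.8, E = (32.642, 9.0730). ∠AEU = 54.0° gives EU at -132.10° from the x-axis; with |EU| = 13.5, U = (23.592, -0.94364). Then |WU| = |U − W| = 23.610.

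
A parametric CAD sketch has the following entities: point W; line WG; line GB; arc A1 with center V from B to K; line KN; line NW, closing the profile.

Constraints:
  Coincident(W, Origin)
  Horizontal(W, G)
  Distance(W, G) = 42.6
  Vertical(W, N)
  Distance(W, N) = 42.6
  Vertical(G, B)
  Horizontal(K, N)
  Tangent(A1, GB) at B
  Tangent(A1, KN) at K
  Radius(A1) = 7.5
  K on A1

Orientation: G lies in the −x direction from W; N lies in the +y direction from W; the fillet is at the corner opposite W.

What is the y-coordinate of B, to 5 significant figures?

35.100

W is at the origin; WG is horizontal with |WG| = 42.6 and G on the −x side, so G = (-42.600, 0.0000). W and N share the same x with |WN| = 42.6 and N on the +y side, so N = (0.0000, 42.600). The virtual corner opposite W is at (-42.600, 42.600). Tangency of A1 to GB means the radius VB is perpendicular to GB and A1 meets KN tangentially, so VK is at right angles to KN, with radius 7.5, so the center V sits 7.5 in from both sides at V = (-35.100, 35.100). That places the tangent points at B = (-42.600, 35.100) on GB and K = (-35.100, 42.600) on KN. So B.y = 35.100.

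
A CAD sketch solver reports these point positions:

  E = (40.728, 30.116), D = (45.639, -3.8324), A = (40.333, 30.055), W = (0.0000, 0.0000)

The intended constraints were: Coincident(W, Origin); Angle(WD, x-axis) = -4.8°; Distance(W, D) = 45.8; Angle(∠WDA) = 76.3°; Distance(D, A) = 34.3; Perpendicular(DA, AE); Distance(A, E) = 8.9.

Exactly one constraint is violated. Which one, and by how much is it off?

Distance(A, E) = 8.9 — off by 8.50.

W = (0.00, 0.00) ✓; WD at -4.800° ✓; |WD| = 45.80 ✓; ∠WDA = 76.30° ✓; |DA| = 34.30 ✓; ∠(DA, AE) = 90.12° ✓; |AE| = 0.3997 ✗.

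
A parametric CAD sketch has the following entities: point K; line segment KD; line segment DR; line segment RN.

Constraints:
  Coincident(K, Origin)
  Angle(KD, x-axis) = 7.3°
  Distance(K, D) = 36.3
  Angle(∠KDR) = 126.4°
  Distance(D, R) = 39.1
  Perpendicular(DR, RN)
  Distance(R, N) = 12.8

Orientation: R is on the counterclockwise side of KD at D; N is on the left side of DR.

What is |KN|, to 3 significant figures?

62.8

K is at the origin; KD runs at 7.3° with length 36.3, so D = 36.3·(cos 7.3°, sin 7.3°) = (36.0, 4.61). ∠KDR = 126.4°, so DR runs at 7.3° + (180° − 126.4°) = 60.9° from the x-axis; with |DR| = 39.1, R = D + 39.1·(cos 60.9°, sin 60.9°) = (55.0, 38.8). The perpendicularity gives RN at right angles to DR; with |RN| = 12.8 on the left of DR, N = R + 12.8·(-0.874, 0.486) = (43.8, 45.0). Then |KN| = |N − K| = 62.8.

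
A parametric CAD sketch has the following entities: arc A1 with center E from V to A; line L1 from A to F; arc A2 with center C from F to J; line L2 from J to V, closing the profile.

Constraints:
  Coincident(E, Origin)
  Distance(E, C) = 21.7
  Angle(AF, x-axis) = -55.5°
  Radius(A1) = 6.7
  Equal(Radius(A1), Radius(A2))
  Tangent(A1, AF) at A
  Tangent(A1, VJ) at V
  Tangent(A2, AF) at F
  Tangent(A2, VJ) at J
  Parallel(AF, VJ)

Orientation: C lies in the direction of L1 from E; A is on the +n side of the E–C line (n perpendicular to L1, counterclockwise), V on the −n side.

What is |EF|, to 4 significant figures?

22.71

Tangency of A1 to both parallel lines with radius 6.7 puts A and V at E ± 6.7·n: A = (5.522, 3.795), V = (-5.522, -3.795). Equal radii place F and J the same way about C: F = C + 6.7·n = (17.81, -14.09), J = C − 6.7·n = (6.769, -21.68). Then |EF| = |F − E| = 22.71.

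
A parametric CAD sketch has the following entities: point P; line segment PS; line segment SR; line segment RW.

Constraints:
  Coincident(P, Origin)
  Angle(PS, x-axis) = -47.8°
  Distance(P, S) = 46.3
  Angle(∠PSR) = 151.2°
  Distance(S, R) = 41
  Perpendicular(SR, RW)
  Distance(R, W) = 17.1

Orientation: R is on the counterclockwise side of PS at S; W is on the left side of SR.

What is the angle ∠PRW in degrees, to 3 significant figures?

74.7°

P is at the origin; PS runs at -47.8° with length 46.3, so S = 46.3·(cos -47.8°, sin -47.8°) = (31.1, -34.3). ∠PSR = 151.2°, so SR runs at -47.8° + (180° − 151.2°) = -19.0° from the x-axis; with |SR| = 41.0, R = S + 41.0·(cos -19.0°, sin -19.0°) = (69.9, -47.6). SR is perpendicular to RW; with |RW| = 17.1 on the left of SR, W = R + 17.1·(0.326, 0.946) = (75.4, -31.5). Then cos ∠PRW = RP·RW / (|RP||RW|), giving 74.7°.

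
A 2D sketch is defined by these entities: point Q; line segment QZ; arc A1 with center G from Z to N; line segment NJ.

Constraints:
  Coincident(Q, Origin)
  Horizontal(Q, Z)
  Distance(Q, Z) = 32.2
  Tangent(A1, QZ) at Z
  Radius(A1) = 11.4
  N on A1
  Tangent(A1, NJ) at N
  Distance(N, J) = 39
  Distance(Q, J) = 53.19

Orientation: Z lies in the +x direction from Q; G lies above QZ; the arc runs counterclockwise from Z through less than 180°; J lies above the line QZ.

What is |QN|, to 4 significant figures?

45.22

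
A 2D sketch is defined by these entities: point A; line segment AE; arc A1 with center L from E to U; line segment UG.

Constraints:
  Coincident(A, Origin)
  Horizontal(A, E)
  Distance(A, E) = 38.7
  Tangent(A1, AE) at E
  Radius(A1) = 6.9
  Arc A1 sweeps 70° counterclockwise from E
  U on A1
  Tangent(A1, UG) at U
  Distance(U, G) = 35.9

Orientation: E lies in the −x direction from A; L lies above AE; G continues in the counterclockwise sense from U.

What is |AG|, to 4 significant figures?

43.16

On A1, E sits at bearing -90° from L; a 70° counterclockwise sweep puts U at bearing -20°, so U = L + 6.9·(cos -20°, sin -20°) = (-32.22, 4.540). Since A1 is tangent to UG there, LU ⟂ UG, so UG runs along (−sin -20°, cos -20°); with |UG| = 35.9, G = (-19.94, 38.28). Then |AG| = |G − A| = 43.16.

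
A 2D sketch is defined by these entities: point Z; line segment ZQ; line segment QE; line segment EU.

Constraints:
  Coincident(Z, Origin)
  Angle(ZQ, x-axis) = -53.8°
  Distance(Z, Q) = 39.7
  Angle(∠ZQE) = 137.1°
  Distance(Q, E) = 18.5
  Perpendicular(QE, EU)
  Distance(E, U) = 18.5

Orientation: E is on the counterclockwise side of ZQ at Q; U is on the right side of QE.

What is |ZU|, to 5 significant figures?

65.852

∠ZQE = 137.1°, so QE runs at -53.8° + (180° − 137.1°) = -10.900° from the x-axis; with |QE| = 18.5, E = Q + 18.5·(cos -10.900°, sin -10.900°) = (41.613, -35.535). The perpendicularity gives EU at right angles to QE; with |EU| = 18.5 on the right of QE, U = E + 18.5·(-0.18910, -0.98196) = (38.115, -53.701). Then |ZU| = |U − Z| = 65.852.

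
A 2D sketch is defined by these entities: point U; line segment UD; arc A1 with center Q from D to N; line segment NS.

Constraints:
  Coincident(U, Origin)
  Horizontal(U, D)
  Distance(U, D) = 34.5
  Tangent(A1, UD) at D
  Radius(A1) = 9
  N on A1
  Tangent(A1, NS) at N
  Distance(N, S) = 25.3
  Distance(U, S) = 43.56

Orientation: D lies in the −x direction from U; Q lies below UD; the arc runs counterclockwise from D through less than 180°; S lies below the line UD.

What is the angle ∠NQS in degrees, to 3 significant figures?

70.4°

Checks: |QN| = 9.000 ✓; ∠(QN, NS) = 90.00° ✓; |NS| = 25.30 ✓; |US| = 43.56 ✓.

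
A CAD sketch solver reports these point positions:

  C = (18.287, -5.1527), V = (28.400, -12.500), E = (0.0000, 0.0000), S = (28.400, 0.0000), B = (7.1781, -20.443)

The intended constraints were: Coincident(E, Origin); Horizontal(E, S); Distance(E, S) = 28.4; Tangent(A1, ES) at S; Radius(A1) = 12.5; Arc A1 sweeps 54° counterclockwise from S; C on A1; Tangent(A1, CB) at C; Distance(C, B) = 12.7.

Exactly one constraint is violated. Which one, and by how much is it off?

Distance(C, B) = 12.7 — off by 6.20.

E = (0.00, 0.00) ✓; E.y = 0.00, S.y = 0.00 ✓; |ES| = 28.40 ✓; ∠(VS, SE) = 90.00° ✓; |VS| = 12.50 ✓; bearing(V→C) − bearing(V→S) = 54.00° ✓; |VC| = 12.50 ✓; ∠(VC, CB) = 90.00° ✓; |CB| = 18.90 ✗.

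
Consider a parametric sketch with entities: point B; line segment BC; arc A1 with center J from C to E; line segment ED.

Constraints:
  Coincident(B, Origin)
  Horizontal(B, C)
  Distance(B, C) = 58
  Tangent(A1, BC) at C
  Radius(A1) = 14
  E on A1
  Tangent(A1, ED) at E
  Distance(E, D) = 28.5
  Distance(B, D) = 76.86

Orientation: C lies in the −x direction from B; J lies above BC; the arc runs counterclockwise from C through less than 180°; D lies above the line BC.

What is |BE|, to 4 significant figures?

51.12

B is at the origin; B and C share the same y with |BC| = 58.0 and C on the −x side, so C = (-58.00, 0.000). Since A1 is tangent to BC there, JC ⟂ BC, so J = C + (0, 14) = (-58.00, 14.00). Since JE ⟂ ED (tangency), |JD| = √(14.0² + 28.5²) = 31.75 regardless of where E sits on A1. So D lies on both circle(B, 76.86) and circle(J, 31.75); the above-BC intersection is D = (-61.94, 45.51). E is the foot of the tangent from D: E = (-46.30, 21.68).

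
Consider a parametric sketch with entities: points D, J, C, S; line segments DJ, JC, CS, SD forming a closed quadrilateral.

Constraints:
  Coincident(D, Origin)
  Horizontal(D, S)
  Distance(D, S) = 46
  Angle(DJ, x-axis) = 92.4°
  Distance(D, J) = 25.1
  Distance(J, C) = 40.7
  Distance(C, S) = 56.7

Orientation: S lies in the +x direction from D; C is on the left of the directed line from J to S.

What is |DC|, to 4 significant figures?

60.52

Checks: D = (0.00, 0.00) ✓; |JC| = 40.70 ✓; |CS| = 56.70 ✓.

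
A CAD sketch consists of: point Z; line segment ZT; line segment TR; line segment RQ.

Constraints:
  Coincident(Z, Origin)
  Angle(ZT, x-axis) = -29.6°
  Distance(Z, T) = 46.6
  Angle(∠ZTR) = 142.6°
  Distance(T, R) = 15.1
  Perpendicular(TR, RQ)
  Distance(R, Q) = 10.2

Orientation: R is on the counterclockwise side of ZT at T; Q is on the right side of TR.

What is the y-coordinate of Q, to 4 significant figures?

-31.07

∠ZTR = 142.6°, so TR runs at -29.6° + (180° − 142.6°) = 7.800° from the x-axis; with |TR| = 15.1, R = T + 15.1·(cos 7.800°, sin 7.800°) = (55.48, -20.97). TR is perpendicular to RQ; with |RQ| = 10.2 on the right of TR, Q = R + 10.2·(0.1357, -0.9907) = (56.86, -31.07). So Q.y = -31.07.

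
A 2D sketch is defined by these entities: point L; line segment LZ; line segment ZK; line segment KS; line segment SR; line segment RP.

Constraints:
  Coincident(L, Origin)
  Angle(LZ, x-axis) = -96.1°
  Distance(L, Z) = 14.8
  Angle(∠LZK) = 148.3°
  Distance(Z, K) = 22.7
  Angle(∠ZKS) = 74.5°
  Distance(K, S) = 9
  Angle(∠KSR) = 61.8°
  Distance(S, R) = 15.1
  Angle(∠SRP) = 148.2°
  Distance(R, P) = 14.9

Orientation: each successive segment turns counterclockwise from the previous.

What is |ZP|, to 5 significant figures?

17.142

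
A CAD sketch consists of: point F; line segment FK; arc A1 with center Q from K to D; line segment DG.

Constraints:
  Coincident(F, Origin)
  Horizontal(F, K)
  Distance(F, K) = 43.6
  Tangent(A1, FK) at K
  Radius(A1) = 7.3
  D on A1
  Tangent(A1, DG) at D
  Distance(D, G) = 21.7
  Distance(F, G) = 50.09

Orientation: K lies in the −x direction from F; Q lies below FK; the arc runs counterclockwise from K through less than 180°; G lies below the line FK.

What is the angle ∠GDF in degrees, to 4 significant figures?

74.76°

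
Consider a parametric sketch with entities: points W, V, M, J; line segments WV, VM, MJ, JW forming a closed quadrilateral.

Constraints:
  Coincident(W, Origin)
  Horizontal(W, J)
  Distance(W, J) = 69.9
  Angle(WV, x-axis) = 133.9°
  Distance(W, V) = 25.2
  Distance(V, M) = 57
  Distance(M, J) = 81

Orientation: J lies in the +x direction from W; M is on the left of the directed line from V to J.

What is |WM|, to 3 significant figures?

65.1

W is at the origin; WJ is horizontal with |WJ| = 69.9 and J in +x, so J = (69.9, 0). WV runs at 133.9° with |WV| = 25.2, so V = (-17.5, 18.2). M is determined by |VM| = 57.0 and |MJ| = 81.0 together: it lies at the intersection of circle(V, 57.0) and circle(J, 81.0). With |VJ| = 89.2, the foot of the radical line on VJ is 26.1 from V and the perpendicular offset is √(57.0² − 26.1²) = 50.7. Taking the left-of-VJ solution: M = (18.4, 62.5).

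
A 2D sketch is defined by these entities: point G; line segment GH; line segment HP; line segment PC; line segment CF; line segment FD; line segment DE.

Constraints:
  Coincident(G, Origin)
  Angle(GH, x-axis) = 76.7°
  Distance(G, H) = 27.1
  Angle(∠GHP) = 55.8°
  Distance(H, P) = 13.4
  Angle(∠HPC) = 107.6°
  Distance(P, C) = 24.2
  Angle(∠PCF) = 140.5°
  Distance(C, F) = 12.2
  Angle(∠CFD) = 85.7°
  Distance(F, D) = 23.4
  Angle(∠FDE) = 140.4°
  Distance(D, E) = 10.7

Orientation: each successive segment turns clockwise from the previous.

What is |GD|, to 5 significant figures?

20.128

G is at the origin; GH runs at 76.7° with length 27.1, so H = (6.2343, 26.373). ∠GHP = 55.8° gives HP at -47.500° from the x-axis; with |HP| = 13.4, P = (15.287, 16.494). ∠HPC = 107.6° gives PC at -119.90° from the x-axis; with |PC| = 24.2, C = (3.2239, -4.4853). ∠PCF = 140.5° gives CF at -159.40° from the x-axis; with |CF| = 12.2, F = (-8.1961, -8.7777). ∠CFD = 85.7° gives FD at 106.30° from the x-axis; with |FD| = 23.4, D = (-14.764, 13.682). Then |GD| = |D − G| = 20.128.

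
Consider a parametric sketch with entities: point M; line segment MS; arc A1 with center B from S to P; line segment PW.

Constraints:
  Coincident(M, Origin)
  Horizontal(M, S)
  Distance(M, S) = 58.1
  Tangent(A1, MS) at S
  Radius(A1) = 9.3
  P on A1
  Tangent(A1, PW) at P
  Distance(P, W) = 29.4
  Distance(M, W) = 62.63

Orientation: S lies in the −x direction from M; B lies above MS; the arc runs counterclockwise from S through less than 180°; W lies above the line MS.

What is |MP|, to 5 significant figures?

49.700

Checks: |BP| = 9.300 ✓; ∠(BP, PW) = 90.00° ✓; |PW| = 29.40 ✓; |MW| = 62.63 ✓.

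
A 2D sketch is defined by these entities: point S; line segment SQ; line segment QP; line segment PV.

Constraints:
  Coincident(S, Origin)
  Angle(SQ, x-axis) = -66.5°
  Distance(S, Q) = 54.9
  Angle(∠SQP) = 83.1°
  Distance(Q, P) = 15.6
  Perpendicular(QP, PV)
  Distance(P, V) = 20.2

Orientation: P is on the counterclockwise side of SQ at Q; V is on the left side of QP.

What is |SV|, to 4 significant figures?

35.46

∠SQP = 83.1°, so QP runs at -66.5° + (180° − 83.1°) = 30.40° from the x-axis; with |QP| = 15.6, P = Q + 15.6·(cos 30.40°, sin 30.40°) = (35.35, -42.45). The perpendicularity gives PV at right angles to QP; with |PV| = 20.2 on the left of QP, V = P + 20.2·(-0.5060, 0.8625) = (25.12, -25.03). Then |SV| = |V − S| = 35.46.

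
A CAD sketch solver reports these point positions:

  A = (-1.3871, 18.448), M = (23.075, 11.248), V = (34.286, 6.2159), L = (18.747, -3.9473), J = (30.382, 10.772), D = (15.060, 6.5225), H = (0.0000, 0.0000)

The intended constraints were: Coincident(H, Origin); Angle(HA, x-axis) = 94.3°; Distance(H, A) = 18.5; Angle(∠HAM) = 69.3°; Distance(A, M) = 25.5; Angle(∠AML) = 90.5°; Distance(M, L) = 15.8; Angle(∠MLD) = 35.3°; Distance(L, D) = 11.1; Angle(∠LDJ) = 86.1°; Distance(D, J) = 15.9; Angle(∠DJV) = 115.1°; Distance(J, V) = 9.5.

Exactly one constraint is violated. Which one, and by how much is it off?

Distance(J, V) = 9.5 — off by 3.50.

H = (0.00, 0.00) ✓; HA at 94.30° ✓; |HA| = 18.50 ✓; ∠HAM = 69.30° ✓; |AM| = 25.50 ✓; ∠AML = 90.50° ✓; |ML| = 15.80 ✓; ∠MLD = 35.30° ✓; |LD| = 11.10 ✓; ∠LDJ = 86.10° ✓; |DJ| = 15.90 ✓; ∠DJV = 115.1° ✓; |JV| = 6.000 ✗.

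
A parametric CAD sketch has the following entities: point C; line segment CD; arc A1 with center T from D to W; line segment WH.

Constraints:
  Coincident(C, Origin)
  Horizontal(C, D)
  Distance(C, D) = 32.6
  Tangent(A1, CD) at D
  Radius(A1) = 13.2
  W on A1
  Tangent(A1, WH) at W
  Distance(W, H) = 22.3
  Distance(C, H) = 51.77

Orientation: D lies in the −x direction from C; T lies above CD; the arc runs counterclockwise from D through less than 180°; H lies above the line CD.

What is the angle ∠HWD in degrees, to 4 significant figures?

118.2°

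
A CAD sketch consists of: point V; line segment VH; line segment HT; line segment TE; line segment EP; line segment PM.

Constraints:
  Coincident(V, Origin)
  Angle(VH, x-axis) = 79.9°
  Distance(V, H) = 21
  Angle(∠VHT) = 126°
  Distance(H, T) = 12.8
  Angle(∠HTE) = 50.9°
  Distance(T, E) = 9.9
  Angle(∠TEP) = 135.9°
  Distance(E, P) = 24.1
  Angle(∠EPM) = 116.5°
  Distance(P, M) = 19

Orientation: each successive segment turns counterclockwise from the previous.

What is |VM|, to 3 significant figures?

27.2

∠TEP = 135.9° gives EP at -52.9° from the x-axis; with |EP| = 24.1, P = (8.14, 0.850). ∠EPM = 116.5° gives PM at 10.6° from the x-axis; with |PM| = 19.0, M = (26.8, 4.34). Then |VM| = |M − V| = 27.2.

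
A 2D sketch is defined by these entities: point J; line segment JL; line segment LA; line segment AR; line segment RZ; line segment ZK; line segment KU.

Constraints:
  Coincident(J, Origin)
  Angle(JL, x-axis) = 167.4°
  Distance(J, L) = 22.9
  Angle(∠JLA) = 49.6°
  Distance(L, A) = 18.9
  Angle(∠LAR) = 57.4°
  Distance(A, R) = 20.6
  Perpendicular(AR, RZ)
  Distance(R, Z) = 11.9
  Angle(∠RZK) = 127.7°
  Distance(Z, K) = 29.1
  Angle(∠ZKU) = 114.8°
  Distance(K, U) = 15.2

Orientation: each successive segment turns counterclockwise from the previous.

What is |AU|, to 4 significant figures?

27.70

J is at the origin; JL runs at 167.4° with length 22.9, so L = (-22.35, 4.995). ∠JLA = 49.6° gives LA at -62.20° from the x-axis; with |LA| = 18.9, A = (-13.53, -11.72). ∠LAR = 57.4° gives AR at 60.40° from the x-axis; with |AR| = 20.6, R = (-3.359, 6.188). AR ⟂ RZ, so RZ runs at 150.4°; with |RZ| = 11.9, Z = (-13.71, 12.07). ∠RZK = 127.7° gives ZK at -157.3° from the x-axis; with |ZK| = 29.1, K = (-40.55, 0.8365). ∠ZKU = 114.8° gives KU at -92.10° from the x-axis; with |KU| = 15.2, U = (-41.11, -14.35). Then |AU| = |U − A| = 27.70.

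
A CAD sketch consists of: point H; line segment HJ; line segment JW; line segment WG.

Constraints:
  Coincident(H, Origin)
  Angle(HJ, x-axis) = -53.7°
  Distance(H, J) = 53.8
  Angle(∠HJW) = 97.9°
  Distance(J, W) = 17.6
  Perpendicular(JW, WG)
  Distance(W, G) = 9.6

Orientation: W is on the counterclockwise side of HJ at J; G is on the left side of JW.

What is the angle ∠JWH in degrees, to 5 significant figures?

64.872°

H is at the origin; HJ runs at -53.7° with length 53.8, so J = 53.8·(cos -53.7°, sin -53.7°) = (31.850, -43.359). ∠HJW = 97.9°, so JW runs at -53.7° + (180° − 97.9°) = 28.400° from the x-axis; with |JW| = 17.6, W = J + 17.6·(cos 28.400°, sin 28.400°) = (47.332, -34.988). Then cos ∠JWH = WJ·WH / (|WJ||WH|), giving 64.872°.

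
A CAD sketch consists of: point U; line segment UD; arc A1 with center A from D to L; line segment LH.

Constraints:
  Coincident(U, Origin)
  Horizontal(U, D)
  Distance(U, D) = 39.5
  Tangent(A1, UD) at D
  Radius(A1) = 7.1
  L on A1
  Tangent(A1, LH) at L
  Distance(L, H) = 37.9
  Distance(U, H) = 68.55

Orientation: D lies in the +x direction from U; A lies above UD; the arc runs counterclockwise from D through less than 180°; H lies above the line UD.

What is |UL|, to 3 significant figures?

46.8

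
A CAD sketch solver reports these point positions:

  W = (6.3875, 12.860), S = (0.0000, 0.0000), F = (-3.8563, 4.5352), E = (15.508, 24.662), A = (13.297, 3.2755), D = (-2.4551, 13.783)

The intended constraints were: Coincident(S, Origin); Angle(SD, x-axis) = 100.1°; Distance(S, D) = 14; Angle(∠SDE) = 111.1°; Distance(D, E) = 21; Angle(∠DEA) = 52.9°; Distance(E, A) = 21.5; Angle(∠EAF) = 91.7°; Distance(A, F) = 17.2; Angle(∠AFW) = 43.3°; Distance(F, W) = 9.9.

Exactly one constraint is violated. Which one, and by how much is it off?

Distance(F, W) = 9.9 — off by 3.30.

S = (0.00, 0.00) ✓; SD at 100.1° ✓; |SD| = 14.00 ✓; ∠SDE = 111.1° ✓; |DE| = 21.00 ✓; ∠DEA = 52.90° ✓; |EA| = 21.50 ✓; ∠EAF = 91.70° ✓; |AF| = 17.20 ✓; ∠AFW = 43.30° ✓; |FW| = 13.20 ✗.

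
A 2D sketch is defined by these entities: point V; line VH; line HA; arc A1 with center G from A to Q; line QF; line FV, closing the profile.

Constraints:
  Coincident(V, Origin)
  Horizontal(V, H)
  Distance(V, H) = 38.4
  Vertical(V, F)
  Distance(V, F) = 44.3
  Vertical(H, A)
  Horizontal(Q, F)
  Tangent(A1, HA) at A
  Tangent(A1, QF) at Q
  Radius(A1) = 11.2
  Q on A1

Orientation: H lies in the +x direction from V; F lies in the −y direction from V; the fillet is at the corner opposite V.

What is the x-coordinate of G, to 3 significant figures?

27.2

VF is vertical with |VF| = 44.3 and F on the −y side, so F = (0.00, -44.3). The virtual corner opposite V is at (38.4, -44.3). A1 meets HA tangentially, so GA is at right angles to HA and A1 meets QF tangentially, so GQ is at right angles to QF, with radius 11.2, so the center G sits 11.2 in from both sides at G = (27.2, -33.1). So G.x = 27.2.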